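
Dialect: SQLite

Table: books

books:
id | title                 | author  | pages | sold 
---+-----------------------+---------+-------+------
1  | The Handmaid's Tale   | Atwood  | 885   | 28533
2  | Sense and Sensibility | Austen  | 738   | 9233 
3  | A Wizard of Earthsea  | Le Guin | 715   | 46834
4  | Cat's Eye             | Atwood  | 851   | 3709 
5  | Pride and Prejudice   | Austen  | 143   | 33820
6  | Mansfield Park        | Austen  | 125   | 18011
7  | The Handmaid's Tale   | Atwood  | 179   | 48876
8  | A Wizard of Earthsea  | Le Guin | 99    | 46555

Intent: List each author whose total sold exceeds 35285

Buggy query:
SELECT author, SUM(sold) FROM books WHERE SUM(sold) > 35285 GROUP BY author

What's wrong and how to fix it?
Bug: Aggregate functions cannot appear in a WHERE clause

Fix: Move the aggregate condition to a HAVING clause

Corrected query:
SELECT author, SUM(sold) FROM books GROUP BY author HAVING SUM(sold) > 35285

Result:
author  | SUM(sold)
--------+----------
Atwood  | 81118    
Austen  | 61064    
Le Guin | 93389    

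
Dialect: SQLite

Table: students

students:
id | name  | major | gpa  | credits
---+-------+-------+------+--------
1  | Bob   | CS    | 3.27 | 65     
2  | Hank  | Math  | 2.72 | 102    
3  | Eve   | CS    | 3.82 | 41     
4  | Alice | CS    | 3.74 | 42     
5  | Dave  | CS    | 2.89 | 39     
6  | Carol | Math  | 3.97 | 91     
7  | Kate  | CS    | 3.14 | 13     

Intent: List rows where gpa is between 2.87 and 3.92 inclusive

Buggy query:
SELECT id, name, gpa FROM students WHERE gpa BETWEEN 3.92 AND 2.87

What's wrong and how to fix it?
Bug: The bounds are reversed; BETWEEN a AND b requires a <= b to match anything

Fix: Write BETWEEN 2.87 AND 3.92

Corrected query:
SELECT id, name, gpa FROM students WHERE gpa BETWEEN 2.87 AND 3.92

Result:
id | name  | gpa 
---+-------+-----
1  | Bob   | 3.27
3  | Eve   | 3.82
4  | Alice | 3.74
5  | Dave  | 2.89
7  | Kate  | 3.14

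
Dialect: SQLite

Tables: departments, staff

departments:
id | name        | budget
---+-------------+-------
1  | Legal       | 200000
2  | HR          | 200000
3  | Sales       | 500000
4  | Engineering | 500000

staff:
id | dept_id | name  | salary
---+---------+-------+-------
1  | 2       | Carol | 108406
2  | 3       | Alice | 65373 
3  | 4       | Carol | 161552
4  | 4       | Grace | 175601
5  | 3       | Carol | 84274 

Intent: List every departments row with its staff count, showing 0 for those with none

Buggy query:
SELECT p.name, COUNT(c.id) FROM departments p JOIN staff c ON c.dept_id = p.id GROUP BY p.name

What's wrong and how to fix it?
Bug: An inner join excludes parents with zero children

Fix: Switch to LEFT JOIN to retain unmatched parent rows

Corrected query:
SELECT p.name, COUNT(c.id) FROM departments p LEFT JOIN staff c ON c.dept_id = p.id GROUP BY p.name

Result:
name        | COUNT(c.id)
------------+------------
Engineering | 2          
HR          | 1          
Legal       | 0          
Sales       | 2          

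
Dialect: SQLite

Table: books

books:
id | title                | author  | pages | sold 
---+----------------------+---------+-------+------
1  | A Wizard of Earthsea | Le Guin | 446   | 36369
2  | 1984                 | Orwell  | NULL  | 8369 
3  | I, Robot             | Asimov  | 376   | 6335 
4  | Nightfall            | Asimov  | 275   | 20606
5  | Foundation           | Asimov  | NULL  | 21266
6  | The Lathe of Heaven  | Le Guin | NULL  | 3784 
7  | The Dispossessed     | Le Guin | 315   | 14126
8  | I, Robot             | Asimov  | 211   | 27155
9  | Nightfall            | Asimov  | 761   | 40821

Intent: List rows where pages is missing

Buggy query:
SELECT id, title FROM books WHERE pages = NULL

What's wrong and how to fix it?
Bug: Comparing to NULL with '=' never matches; NULL = NULL is unknown, not true

Fix: Replace '= NULL' with 'IS NULL'

Corrected query:
SELECT id, title FROM books WHERE pages IS NULL

Result:
id | title              
---+--------------------
2  | 1984               
5  | Foundation         
6  | The Lathe of Heaven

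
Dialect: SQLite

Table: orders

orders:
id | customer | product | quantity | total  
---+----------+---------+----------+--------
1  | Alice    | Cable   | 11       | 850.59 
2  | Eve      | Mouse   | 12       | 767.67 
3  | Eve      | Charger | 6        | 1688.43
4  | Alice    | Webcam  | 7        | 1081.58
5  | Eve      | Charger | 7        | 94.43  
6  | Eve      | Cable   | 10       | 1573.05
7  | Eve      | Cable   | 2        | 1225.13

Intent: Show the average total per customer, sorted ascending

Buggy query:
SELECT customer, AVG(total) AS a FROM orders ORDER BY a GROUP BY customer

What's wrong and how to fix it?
Bug: GROUP BY must precede ORDER BY

Fix: Reorder: SELECT … FROM … GROUP BY … ORDER BY …

Corrected query:
SELECT customer, AVG(total) AS a FROM orders GROUP BY customer ORDER BY a

Result:
customer | a       
---------+---------
Alice    | 966.085 
Eve      | 1069.742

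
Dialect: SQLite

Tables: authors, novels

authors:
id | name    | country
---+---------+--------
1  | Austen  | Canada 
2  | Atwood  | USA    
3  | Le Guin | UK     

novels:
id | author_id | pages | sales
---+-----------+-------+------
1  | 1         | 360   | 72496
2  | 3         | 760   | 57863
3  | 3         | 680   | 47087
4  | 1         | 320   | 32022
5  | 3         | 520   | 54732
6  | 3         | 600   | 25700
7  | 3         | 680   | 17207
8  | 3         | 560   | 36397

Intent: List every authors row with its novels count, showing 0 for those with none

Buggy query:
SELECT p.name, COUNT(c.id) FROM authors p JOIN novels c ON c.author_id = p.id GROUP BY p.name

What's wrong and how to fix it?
Bug: INNER JOIN drops authors rows that have no matching novels rows

Fix: Switch to LEFT JOIN to retain unmatched parent rows

Corrected query:
SELECT p.name, COUNT(c.id) FROM authors p LEFT JOIN novels c ON c.author_id = p.id GROUP BY p.name

Result:
name    | COUNT(c.id)
--------+------------
Atwood  | 0          
Austen  | 2          
Le Guin | 6          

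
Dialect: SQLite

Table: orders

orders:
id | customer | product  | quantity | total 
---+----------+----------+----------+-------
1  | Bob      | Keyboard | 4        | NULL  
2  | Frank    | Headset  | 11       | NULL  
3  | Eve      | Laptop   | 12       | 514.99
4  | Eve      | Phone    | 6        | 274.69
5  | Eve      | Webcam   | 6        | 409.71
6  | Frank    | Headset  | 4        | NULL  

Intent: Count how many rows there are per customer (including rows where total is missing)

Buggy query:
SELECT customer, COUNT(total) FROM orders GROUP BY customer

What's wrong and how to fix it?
Bug: COUNT(total) skips NULLs, so groups with missing total are undercounted

Fix: Use COUNT(*) to count all rows regardless of NULL

Corrected query:
SELECT customer, COUNT(*) FROM orders GROUP BY customer

Result:
customer | COUNT(*)
---------+---------
Bob      | 1       
Eve      | 3       
Frank    | 2       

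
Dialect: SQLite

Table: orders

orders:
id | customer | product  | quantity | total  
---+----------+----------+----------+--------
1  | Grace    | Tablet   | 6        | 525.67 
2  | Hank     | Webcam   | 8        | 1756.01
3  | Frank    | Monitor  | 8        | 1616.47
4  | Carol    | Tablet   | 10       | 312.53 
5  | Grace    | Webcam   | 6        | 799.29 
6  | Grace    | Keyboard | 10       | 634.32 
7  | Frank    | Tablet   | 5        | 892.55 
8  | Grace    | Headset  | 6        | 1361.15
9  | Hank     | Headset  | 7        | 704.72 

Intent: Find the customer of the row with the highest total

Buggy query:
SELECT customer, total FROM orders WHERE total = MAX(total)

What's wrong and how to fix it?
Bug: MAX(total) is an aggregate and cannot be used directly in WHERE

Fix: Wrap MAX in a scalar subquery so WHERE compares against a single value

Corrected query:
SELECT customer, total FROM orders WHERE total = (SELECT MAX(total) FROM orders)

Result:
customer | total  
---------+--------
Hank     | 1756.01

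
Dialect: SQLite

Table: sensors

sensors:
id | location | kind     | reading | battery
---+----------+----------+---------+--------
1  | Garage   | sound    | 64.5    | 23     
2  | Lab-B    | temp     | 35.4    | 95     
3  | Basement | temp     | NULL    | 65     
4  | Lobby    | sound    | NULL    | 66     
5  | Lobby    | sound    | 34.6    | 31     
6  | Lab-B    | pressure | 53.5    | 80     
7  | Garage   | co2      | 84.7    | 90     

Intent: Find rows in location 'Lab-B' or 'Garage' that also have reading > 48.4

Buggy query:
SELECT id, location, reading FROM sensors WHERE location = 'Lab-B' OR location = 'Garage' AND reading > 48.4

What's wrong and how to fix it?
Bug: AND binds tighter than OR, so this parses as location = 'Lab-B' OR (location = 'Garage' AND reading > 48.4)

Fix: Group the OR with parentheses (or use IN), then AND the threshold

Corrected query:
SELECT id, location, reading FROM sensors WHERE (location = 'Lab-B' OR location = 'Garage') AND reading > 48.4

Result:
id | location | reading
---+----------+--------
1  | Garage   | 64.5   
6  | Lab-B    | 53.5   
7  | Garage   | 84.7   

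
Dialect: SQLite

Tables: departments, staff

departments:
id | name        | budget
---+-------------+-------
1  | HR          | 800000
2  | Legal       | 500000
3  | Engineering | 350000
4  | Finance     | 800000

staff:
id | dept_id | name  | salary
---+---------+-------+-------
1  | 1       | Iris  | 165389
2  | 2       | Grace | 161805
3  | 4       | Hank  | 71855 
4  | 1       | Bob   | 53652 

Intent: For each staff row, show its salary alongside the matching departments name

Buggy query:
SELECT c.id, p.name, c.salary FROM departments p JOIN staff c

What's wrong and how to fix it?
Bug: JOIN with no ON clause produces a cartesian product; every staff row pairs with every departments row

Fix: Specify the join condition linking the foreign key to the parent id

Corrected query:
SELECT c.id, p.name, c.salary FROM departments p JOIN staff c ON c.dept_id = p.id

Result:
id | name    | salary
---+---------+-------
1  | HR      | 165389
2  | Legal   | 161805
3  | Finance | 71855 
4  | HR      | 53652 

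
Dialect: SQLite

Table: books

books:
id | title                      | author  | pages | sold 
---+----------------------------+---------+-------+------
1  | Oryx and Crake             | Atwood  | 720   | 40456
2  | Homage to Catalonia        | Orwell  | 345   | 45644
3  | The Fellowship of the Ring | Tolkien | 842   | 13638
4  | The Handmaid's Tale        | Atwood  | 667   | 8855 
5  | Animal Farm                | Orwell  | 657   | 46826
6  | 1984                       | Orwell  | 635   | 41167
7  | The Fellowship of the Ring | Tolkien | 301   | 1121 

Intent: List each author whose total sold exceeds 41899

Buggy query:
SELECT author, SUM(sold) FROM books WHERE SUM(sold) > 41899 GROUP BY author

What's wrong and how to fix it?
Bug: WHERE runs before GROUP BY, so aggregates aren't available there

Fix: Use HAVING (which filters groups after aggregation) instead of WHERE

Corrected query:
SELECT author, SUM(sold) FROM books GROUP BY author HAVING SUM(sold) > 41899

Result:
author | SUM(sold)
-------+----------
Atwood | 49311    
Orwell | 133637   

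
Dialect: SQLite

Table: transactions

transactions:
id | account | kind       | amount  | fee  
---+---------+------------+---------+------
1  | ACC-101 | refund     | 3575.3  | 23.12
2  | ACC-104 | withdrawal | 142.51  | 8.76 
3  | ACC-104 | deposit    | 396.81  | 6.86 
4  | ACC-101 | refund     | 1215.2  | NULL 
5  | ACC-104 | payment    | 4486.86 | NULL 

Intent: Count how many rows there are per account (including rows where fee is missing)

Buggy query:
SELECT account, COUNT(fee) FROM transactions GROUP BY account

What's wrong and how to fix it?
Bug: COUNT(column) counts non-NULL values only; rows with NULL fee aren't counted

Fix: Replace COUNT(fee) with COUNT(*)

Corrected query:
SELECT account, COUNT(*) FROM transactions GROUP BY account

Result:
account | COUNT(*)
--------+---------
ACC-101 | 2       
ACC-104 | 3       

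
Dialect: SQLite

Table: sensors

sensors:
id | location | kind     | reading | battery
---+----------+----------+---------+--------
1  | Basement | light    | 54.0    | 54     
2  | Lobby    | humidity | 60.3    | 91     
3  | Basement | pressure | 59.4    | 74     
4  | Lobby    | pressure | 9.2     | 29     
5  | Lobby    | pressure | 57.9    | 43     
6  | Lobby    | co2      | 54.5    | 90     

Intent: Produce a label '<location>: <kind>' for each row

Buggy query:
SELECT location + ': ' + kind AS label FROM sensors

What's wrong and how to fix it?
Bug: SQLite uses || for string concatenation; + coerces text to numbers (yielding 0)

Fix: Use the || operator for string concatenation

Corrected query:
SELECT location || ': ' || kind AS label FROM sensors

Result:
label             
------------------
Basement: light   
Lobby: humidity   
Basement: pressure
Lobby: pressure   
Lobby: pressure   
Lobby: co2        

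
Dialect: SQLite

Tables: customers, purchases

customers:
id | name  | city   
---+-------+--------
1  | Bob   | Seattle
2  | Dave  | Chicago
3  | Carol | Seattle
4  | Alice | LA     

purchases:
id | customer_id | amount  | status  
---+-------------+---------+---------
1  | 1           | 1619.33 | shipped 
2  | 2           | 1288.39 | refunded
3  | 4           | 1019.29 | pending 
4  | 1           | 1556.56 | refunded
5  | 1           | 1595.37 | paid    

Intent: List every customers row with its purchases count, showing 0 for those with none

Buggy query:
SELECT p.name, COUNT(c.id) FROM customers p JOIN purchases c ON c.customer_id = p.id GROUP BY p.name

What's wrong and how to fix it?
Bug: An inner join excludes parents with zero children

Fix: Use LEFT JOIN so parents without children still appear (COUNT(c.id) gives 0)

Corrected query:
SELECT p.name, COUNT(c.id) FROM customers p LEFT JOIN purchases c ON c.customer_id = p.id GROUP BY p.name

Result:
name  | COUNT(c.id)
------+------------
Alice | 1          
Bob   | 3          
Carol | 0          
Dave  | 1          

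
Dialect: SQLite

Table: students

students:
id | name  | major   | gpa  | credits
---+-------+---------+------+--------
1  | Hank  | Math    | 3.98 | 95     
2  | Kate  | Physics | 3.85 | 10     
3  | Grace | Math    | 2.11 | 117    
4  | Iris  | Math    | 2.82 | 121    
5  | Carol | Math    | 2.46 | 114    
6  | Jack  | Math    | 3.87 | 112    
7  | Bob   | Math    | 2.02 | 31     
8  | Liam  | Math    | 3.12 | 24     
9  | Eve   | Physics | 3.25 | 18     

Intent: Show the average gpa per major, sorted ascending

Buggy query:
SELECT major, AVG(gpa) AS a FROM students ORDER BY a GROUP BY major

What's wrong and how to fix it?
Bug: GROUP BY must precede ORDER BY

Fix: Move ORDER BY to the end, after GROUP BY

Corrected query:
SELECT major, AVG(gpa) AS a FROM students GROUP BY major ORDER BY a

Result:
major   | a       
--------+---------
Math    | 2.911429
Physics | 3.55    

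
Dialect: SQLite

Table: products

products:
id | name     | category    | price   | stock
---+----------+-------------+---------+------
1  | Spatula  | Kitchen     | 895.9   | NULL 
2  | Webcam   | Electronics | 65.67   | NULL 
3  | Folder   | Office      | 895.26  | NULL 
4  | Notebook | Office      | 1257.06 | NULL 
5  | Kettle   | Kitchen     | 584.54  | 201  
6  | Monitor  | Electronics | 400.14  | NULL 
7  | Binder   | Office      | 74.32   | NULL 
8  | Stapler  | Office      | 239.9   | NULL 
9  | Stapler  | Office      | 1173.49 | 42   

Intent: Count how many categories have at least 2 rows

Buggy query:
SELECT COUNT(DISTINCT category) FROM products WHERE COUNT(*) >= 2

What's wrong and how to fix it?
Bug: COUNT(*) cannot appear in WHERE; the per-group count doesn't exist yet

Fix: Group first with HAVING COUNT(*) >= 2, then COUNT the resulting groups

Corrected query:
SELECT COUNT(*) FROM (SELECT category FROM products GROUP BY category HAVING COUNT(*) >= 2)

Result:
COUNT(*)
--------
3       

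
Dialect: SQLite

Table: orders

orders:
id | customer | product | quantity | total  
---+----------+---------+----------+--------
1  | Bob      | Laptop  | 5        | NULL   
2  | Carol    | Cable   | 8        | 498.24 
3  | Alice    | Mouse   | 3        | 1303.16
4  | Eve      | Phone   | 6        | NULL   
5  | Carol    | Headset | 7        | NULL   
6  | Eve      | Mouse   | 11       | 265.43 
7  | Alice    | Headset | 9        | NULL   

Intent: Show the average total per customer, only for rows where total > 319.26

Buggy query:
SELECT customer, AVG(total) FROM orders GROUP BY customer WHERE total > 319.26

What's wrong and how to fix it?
Bug: Row-level WHERE must come before GROUP BY in the clause order

Fix: Place WHERE between FROM and GROUP BY

Corrected query:
SELECT customer, AVG(total) FROM orders WHERE total > 319.26 GROUP BY customer

Result:
customer | AVG(total)
---------+-----------
Alice    | 1303.16   
Carol    | 498.24    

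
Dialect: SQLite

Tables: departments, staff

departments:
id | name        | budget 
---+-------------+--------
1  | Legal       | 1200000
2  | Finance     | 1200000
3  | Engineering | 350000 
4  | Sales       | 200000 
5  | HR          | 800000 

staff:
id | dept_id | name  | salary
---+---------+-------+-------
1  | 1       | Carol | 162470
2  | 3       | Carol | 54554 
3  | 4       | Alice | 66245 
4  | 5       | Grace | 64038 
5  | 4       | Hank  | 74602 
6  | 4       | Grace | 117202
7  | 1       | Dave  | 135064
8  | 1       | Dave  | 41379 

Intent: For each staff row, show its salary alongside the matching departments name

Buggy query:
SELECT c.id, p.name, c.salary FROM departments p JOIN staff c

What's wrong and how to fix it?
Bug: JOIN with no ON clause produces a cartesian product; every staff row pairs with every departments row

Fix: Add ON c.dept_id = p.id to the JOIN

Corrected query:
SELECT c.id, p.name, c.salary FROM departments p JOIN staff c ON c.dept_id = p.id

Result:
id | name        | salary
---+-------------+-------
1  | Legal       | 162470
2  | Engineering | 54554 
3  | Sales       | 66245 
4  | HR          | 64038 
5  | Sales       | 74602 
6  | Sales       | 117202
7  | Legal       | 135064
8  | Legal       | 41379 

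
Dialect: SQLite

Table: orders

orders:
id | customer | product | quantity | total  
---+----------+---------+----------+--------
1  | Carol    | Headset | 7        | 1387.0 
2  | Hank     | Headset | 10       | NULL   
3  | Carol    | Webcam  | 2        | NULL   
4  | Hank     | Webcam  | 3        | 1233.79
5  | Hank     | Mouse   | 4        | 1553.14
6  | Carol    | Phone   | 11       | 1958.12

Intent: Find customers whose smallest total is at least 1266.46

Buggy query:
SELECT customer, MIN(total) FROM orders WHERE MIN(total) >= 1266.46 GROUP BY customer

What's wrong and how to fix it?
Bug: Aggregates like MIN are computed per group after WHERE runs

Fix: Replace WHERE with HAVING after the GROUP BY

Corrected query:
SELECT customer, MIN(total) FROM orders GROUP BY customer HAVING MIN(total) >= 1266.46

Result:
customer | MIN(total)
---------+-----------
Carol    | 1387      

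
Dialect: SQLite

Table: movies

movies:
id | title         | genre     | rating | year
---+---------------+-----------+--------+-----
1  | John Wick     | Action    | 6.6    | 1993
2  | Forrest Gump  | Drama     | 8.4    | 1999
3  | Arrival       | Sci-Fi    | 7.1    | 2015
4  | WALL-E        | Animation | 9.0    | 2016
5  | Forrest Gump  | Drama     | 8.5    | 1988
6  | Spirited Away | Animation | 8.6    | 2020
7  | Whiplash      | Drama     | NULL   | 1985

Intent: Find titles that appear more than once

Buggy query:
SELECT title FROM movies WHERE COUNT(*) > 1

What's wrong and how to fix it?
Bug: WHERE can't reference COUNT(*); aggregates are computed after WHERE

Fix: Group first, then use HAVING for the count condition

Corrected query:
SELECT title FROM movies GROUP BY title HAVING COUNT(*) > 1

Result:
title       
------------
Forrest Gump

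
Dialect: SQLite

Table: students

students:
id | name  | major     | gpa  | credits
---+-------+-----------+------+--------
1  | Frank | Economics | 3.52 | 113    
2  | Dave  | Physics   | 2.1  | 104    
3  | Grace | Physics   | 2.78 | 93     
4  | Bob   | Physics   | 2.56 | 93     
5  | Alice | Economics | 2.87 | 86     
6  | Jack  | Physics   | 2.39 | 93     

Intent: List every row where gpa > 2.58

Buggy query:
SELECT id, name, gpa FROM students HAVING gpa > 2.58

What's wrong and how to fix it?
Bug: HAVING filters the output of aggregation, but this query has no GROUP BY and no aggregate functions, so SQLite rejects it (HAVING clause on a non-aggregate query); the condition here is per row

Fix: Use WHERE for row-level filtering

Corrected query:
SELECT id, name, gpa FROM students WHERE gpa > 2.58

Result:
id | name  | gpa 
---+-------+-----
1  | Frank | 3.52
3  | Grace | 2.78
5  | Alice | 2.87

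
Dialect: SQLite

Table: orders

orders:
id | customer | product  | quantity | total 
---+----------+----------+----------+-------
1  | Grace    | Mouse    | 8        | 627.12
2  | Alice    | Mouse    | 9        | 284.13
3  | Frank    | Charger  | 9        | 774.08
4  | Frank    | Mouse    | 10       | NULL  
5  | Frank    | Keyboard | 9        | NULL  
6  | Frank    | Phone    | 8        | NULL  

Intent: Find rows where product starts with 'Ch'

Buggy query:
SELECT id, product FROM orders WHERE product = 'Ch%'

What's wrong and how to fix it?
Bug: Wildcards only work with LIKE; '=' treats '%' as a literal character

Fix: Use LIKE for wildcard pattern matching

Corrected query:
SELECT id, product FROM orders WHERE product LIKE 'Ch%'

Result:
id | product
---+--------
3  | Charger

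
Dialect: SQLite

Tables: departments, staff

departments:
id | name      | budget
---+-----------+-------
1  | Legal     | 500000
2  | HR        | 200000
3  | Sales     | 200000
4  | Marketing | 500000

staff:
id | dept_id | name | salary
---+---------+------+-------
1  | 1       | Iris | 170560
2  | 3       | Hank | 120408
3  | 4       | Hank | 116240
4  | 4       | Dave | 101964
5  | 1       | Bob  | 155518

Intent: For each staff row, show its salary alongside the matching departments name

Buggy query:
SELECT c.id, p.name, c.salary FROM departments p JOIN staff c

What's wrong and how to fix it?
Bug: Missing join condition: each staff row is matched to all departments rows instead of just its own

Fix: Add ON c.dept_id = p.id to the JOIN

Corrected query:
SELECT c.id, p.name, c.salary FROM departments p JOIN staff c ON c.dept_id = p.id

Result:
id | name      | salary
---+-----------+-------
1  | Legal     | 170560
2  | Sales     | 120408
3  | Marketing | 116240
4  | Marketing | 101964
5  | Legal     | 155518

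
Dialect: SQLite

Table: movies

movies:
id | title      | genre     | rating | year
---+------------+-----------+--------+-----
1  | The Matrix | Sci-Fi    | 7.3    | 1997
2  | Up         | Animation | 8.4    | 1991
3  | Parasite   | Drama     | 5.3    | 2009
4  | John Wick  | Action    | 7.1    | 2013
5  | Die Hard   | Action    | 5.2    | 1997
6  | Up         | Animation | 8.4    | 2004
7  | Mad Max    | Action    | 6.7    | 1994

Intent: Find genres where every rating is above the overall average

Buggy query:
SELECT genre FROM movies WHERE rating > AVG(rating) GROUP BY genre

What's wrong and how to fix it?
Bug: AVG() is an aggregate; it can't sit directly in WHERE

Fix: Use a subquery for AVG and a HAVING MIN(...) filter so the condition holds for every row in the group

Corrected query:
SELECT genre FROM movies GROUP BY genre HAVING MIN(rating) > (SELECT AVG(rating) FROM movies)

Result:
genre    
---------
Animation
Sci-Fi   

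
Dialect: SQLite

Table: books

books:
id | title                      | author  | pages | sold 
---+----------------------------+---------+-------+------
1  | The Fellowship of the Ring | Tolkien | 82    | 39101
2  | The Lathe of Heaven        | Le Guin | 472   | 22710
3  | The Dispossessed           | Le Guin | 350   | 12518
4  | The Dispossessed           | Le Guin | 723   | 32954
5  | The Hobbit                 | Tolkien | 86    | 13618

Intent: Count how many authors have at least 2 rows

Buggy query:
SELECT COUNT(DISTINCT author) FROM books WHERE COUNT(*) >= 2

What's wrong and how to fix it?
Bug: WHERE filters individual rows, not groups, so a group-level COUNT is invalid there

Fix: Group first with HAVING COUNT(*) >= 2, then COUNT the resulting groups

Corrected query:
SELECT COUNT(*) FROM (SELECT author FROM books GROUP BY author HAVING COUNT(*) >= 2)

Result:
COUNT(*)
--------
2       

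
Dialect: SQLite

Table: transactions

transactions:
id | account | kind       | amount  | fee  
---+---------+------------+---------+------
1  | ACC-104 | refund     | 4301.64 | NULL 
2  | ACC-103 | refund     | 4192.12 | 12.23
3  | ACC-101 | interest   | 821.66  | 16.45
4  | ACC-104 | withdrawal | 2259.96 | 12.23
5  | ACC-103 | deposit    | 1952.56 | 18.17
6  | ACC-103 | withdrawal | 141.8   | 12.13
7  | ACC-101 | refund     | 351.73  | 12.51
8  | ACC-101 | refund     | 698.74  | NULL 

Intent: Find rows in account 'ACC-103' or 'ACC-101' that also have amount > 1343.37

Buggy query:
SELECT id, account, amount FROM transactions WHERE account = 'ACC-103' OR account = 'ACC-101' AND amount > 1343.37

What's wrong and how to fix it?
Bug: Without parentheses, AND is evaluated before OR, so the amount filter only applies to the 'ACC-101' branch

Fix: Group the OR with parentheses (or use IN), then AND the threshold

Corrected query:
SELECT id, account, amount FROM transactions WHERE (account = 'ACC-103' OR account = 'ACC-101') AND amount > 1343.37

Result:
id | account | amount 
---+---------+--------
2  | ACC-103 | 4192.12
5  | ACC-103 | 1952.56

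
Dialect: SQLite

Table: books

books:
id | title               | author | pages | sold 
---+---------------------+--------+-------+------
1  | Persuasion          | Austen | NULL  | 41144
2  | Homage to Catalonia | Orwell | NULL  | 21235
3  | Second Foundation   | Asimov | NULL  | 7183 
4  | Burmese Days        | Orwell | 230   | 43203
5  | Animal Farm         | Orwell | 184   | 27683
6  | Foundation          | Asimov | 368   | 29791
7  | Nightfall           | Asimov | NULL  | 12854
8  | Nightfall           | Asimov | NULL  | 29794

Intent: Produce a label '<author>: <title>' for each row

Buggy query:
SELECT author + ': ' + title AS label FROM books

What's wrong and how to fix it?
Bug: SQLite uses || for string concatenation; + coerces text to numbers (yielding 0)

Fix: Replace + with || to concatenate text

Corrected query:
SELECT author || ': ' || title AS label FROM books

Result:
label                      
---------------------------
Austen: Persuasion         
Orwell: Homage to Catalonia
Asimov: Second Foundation  
Orwell: Burmese Days       
Orwell: Animal Farm        
Asimov: Foundation         
Asimov: Nightfall          
Asimov: Nightfall          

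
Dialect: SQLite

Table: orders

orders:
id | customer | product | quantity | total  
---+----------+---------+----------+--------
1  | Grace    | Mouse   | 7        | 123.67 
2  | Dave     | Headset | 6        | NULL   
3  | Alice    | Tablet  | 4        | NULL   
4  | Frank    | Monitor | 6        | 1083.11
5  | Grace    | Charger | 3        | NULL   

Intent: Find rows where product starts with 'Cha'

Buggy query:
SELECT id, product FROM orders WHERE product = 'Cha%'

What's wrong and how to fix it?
Bug: '=' compares the literal string including the % character; pattern matching needs LIKE

Fix: Replace '=' with LIKE so 'Cha%' is treated as a pattern

Corrected query:
SELECT id, product FROM orders WHERE product LIKE 'Cha%'

Result:
id | product
---+--------
5  | Charger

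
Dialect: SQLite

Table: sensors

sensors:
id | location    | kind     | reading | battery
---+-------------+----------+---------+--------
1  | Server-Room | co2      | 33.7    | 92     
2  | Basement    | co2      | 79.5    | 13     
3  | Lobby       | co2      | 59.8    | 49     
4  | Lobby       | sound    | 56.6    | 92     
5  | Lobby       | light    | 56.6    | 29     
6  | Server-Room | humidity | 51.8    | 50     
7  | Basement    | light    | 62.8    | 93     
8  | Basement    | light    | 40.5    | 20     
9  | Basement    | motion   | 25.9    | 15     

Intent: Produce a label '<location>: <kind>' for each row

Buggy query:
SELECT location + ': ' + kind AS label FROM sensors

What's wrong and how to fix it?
Bug: '+' is numeric addition; on text columns SQLite converts them to 0 instead of concatenating

Fix: Replace + with || to concatenate text

Corrected query:
SELECT location || ': ' || kind AS label FROM sensors

Result:
label                
---------------------
Server-Room: co2     
Basement: co2        
Lobby: co2           
Lobby: sound         
Lobby: light         
Server-Room: humidity
Basement: light      
Basement: light      
Basement: motion     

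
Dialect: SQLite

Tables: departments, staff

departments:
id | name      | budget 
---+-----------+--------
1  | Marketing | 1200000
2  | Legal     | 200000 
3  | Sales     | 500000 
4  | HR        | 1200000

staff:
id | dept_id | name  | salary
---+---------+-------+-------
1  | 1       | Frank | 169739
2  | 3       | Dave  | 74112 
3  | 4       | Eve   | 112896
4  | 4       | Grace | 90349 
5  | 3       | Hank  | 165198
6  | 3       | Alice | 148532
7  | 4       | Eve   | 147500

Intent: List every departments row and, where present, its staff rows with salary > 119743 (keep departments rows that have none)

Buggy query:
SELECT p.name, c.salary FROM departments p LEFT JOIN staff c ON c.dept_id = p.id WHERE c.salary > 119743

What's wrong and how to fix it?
Bug: Filtering c.salary in WHERE discards the NULL rows produced by LEFT JOIN, turning it into an inner join

Fix: Put 'c.salary > 119743' in the JOIN's ON clause instead of WHERE

Corrected query:
SELECT p.name, c.salary FROM departments p LEFT JOIN staff c ON c.dept_id = p.id AND c.salary > 119743

Result:
name      | salary
----------+-------
Marketing | 169739
Legal     | NULL  
Sales     | 148532
Sales     | 165198
HR        | 147500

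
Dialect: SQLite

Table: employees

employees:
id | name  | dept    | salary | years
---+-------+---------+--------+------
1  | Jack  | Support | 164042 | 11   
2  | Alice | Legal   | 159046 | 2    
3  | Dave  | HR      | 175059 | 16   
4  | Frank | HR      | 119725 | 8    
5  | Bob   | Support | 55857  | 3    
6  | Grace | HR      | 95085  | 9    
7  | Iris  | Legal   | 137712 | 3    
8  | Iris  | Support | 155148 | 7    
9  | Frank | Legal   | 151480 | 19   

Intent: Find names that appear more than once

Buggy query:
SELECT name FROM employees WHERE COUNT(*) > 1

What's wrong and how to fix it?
Bug: WHERE can't reference COUNT(*); aggregates are computed after WHERE

Fix: GROUP BY name, then filter groups with HAVING COUNT(*) > 1

Corrected query:
SELECT name FROM employees GROUP BY name HAVING COUNT(*) > 1

Result:
name 
-----
Frank
Iris 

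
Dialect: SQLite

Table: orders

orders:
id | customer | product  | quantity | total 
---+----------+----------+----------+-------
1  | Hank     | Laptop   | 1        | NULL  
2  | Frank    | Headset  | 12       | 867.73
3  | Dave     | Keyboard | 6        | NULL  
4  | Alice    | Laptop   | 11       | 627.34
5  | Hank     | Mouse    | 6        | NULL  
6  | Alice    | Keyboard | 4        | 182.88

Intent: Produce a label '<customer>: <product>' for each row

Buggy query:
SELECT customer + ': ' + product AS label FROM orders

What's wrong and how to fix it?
Bug: '+' is numeric addition; on text columns SQLite converts them to 0 instead of concatenating

Fix: Replace + with || to concatenate text

Corrected query:
SELECT customer || ': ' || product AS label FROM orders

Result:
label          
---------------
Hank: Laptop   
Frank: Headset 
Dave: Keyboard 
Alice: Laptop  
Hank: Mouse    
Alice: Keyboard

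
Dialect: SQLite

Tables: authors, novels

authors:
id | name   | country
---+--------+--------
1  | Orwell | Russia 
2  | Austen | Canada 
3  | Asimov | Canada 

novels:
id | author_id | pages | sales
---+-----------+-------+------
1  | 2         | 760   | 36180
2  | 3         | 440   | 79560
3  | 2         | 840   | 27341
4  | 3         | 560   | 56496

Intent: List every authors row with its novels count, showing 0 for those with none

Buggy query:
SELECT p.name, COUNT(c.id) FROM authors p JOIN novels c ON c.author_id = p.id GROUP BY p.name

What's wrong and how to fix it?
Bug: INNER JOIN drops authors rows that have no matching novels rows

Fix: Switch to LEFT JOIN to retain unmatched parent rows

Corrected query:
SELECT p.name, COUNT(c.id) FROM authors p LEFT JOIN novels c ON c.author_id = p.id GROUP BY p.name

Result:
name   | COUNT(c.id)
-------+------------
Asimov | 2          
Austen | 2          
Orwell | 0          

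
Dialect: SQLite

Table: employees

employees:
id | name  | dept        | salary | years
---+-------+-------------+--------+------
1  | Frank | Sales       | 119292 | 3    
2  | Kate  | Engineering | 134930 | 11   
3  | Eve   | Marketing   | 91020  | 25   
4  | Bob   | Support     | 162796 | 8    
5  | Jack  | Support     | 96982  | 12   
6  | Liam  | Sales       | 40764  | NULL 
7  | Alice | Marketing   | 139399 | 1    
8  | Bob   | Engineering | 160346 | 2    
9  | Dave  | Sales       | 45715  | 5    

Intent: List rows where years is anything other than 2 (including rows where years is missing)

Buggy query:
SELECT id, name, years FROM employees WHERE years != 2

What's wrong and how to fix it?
Bug: Inequality against NULL is unknown, not true; rows with NULL are dropped

Fix: Add an explicit OR years IS NULL to include the missing-value rows

Corrected query:
SELECT id, name, years FROM employees WHERE years != 2 OR years IS NULL

Result:
id | name  | years
---+-------+------
1  | Frank | 3    
2  | Kate  | 11   
3  | Eve   | 25   
4  | Bob   | 8    
5  | Jack  | 12   
6  | Liam  | NULL 
7  | Alice | 1    
9  | Dave  | 5    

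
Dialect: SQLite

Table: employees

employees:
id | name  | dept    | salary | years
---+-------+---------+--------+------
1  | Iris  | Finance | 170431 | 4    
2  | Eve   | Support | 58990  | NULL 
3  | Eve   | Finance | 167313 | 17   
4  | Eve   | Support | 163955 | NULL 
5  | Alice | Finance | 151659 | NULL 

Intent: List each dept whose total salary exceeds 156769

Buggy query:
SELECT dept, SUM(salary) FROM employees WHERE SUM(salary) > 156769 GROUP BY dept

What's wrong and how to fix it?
Bug: SUM(salary) is an aggregate, but WHERE filters rows before aggregation

Fix: Use HAVING (which filters groups after aggregation) instead of WHERE

Corrected query:
SELECT dept, SUM(salary) FROM employees GROUP BY dept HAVING SUM(salary) > 156769

Result:
dept    | SUM(salary)
--------+------------
Finance | 489403     
Support | 222945     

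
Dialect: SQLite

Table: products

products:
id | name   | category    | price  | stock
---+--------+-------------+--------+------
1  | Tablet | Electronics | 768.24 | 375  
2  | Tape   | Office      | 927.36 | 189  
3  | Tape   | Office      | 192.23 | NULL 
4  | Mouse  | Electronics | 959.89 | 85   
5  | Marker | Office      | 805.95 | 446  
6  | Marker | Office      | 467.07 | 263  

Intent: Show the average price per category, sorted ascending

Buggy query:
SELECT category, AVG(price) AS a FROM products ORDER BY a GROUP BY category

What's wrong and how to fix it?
Bug: ORDER BY appears before GROUP BY; SQL clause order requires GROUP BY first

Fix: Move ORDER BY to the end, after GROUP BY

Corrected query:
SELECT category, AVG(price) AS a FROM products GROUP BY category ORDER BY a

Result:
category    | a       
------------+---------
Office      | 598.1525
Electronics | 864.065 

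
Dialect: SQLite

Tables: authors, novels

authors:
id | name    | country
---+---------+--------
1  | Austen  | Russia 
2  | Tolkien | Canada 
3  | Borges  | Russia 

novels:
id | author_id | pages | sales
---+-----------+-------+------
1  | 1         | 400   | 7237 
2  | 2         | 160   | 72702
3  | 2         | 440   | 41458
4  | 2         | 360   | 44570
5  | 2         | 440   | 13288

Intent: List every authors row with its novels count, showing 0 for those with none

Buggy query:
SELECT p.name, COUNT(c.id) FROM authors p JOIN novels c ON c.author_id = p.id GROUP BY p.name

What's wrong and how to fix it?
Bug: An inner join excludes parents with zero children

Fix: Use LEFT JOIN so parents without children still appear (COUNT(c.id) gives 0)

Corrected query:
SELECT p.name, COUNT(c.id) FROM authors p LEFT JOIN novels c ON c.author_id = p.id GROUP BY p.name

Result:
name    | COUNT(c.id)
--------+------------
Austen  | 1          
Borges  | 0          
Tolkien | 4          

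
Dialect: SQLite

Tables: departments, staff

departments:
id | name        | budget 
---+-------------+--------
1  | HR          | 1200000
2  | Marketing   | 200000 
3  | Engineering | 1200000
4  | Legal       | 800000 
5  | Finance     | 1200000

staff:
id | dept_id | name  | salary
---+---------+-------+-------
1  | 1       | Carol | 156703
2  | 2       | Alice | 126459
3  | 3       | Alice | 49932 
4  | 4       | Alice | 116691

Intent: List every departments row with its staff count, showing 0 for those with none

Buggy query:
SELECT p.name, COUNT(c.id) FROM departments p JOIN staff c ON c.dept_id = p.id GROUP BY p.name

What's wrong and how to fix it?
Bug: INNER JOIN drops departments rows that have no matching staff rows

Fix: Switch to LEFT JOIN to retain unmatched parent rows

Corrected query:
SELECT p.name, COUNT(c.id) FROM departments p LEFT JOIN staff c ON c.dept_id = p.id GROUP BY p.name

Result:
name        | COUNT(c.id)
------------+------------
Engineering | 1          
Finance     | 0          
HR          | 1          
Legal       | 1          
Marketing   | 1          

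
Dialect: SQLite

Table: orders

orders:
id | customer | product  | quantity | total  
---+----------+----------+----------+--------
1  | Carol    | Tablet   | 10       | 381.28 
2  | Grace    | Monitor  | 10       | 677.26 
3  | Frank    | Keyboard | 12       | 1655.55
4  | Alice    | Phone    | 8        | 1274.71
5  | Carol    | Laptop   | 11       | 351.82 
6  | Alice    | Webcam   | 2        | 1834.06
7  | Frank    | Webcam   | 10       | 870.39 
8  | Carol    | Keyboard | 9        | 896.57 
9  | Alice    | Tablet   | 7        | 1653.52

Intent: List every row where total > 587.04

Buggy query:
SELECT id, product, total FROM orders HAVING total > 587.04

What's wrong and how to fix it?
Bug: This is a non-aggregate query (no GROUP BY, no aggregates), so in SQLite the HAVING clause is invalid here; a row-level condition belongs in WHERE

Fix: Use WHERE for row-level filtering

Corrected query:
SELECT id, product, total FROM orders WHERE total > 587.04

Result:
id | product  | total  
---+----------+--------
2  | Monitor  | 677.26 
3  | Keyboard | 1655.55
4  | Phone    | 1274.71
6  | Webcam   | 1834.06
7  | Webcam   | 870.39 
8  | Keyboard | 896.57 
9  | Tablet   | 1653.52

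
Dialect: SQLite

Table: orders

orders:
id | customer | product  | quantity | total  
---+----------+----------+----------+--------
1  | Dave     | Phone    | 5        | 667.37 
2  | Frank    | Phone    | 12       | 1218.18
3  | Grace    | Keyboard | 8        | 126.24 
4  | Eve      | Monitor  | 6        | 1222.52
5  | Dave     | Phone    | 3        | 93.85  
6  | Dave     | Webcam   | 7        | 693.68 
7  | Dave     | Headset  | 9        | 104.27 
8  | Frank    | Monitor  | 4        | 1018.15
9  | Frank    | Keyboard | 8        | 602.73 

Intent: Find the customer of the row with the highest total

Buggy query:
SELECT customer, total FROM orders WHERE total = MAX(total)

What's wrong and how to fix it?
Bug: WHERE is evaluated per row; an aggregate over the whole table isn't defined there

Fix: Wrap MAX in a scalar subquery so WHERE compares against a single value

Corrected query:
SELECT customer, total FROM orders WHERE total = (SELECT MAX(total) FROM orders)

Result:
customer | total  
---------+--------
Eve      | 1222.52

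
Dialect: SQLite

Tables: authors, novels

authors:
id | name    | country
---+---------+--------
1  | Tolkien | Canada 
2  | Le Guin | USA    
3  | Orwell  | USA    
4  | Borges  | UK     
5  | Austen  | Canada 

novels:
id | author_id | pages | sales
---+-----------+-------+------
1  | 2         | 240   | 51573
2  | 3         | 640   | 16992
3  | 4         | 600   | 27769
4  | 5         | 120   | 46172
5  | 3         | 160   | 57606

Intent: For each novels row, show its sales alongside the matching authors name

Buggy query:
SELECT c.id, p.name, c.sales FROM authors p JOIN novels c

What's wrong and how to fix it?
Bug: JOIN with no ON clause produces a cartesian product; every novels row pairs with every authors row

Fix: Add ON c.author_id = p.id to the JOIN

Corrected query:
SELECT c.id, p.name, c.sales FROM authors p JOIN novels c ON c.author_id = p.id

Result:
id | name    | sales
---+---------+------
1  | Le Guin | 51573
2  | Orwell  | 16992
3  | Borges  | 27769
4  | Austen  | 46172
5  | Orwell  | 57606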